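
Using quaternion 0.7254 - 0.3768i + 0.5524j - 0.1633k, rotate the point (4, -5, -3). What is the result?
(-0.531, -7.025, 0.605)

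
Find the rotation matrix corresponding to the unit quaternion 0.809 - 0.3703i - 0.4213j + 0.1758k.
[[0.5832, 0.0276, -0.8119], [0.5965, 0.6639, 0.451], [0.5515, -0.7473, 0.3708]]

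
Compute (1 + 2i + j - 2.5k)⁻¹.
0.0816 - 0.1633i - 0.0816j + 0.2041k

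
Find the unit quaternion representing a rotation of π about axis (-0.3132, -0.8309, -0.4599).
-0.3132i - 0.8309j - 0.4599k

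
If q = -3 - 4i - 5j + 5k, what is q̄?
-3 + 4i + 5j - 5k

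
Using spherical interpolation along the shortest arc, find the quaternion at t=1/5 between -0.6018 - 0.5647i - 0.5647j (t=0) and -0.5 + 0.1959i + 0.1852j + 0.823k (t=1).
-0.7072 - 0.4682i - 0.4714j + 0.2417k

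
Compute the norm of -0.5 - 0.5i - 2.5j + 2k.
3.279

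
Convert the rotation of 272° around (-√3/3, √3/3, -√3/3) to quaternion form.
-0.7193 - 0.4011i + 0.4011j - 0.4011k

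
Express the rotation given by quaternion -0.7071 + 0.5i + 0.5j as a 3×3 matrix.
[[0.5, 0.5, -0.7071], [0.5, 0.5, 0.7071], [0.7071, -0.7071, 0]]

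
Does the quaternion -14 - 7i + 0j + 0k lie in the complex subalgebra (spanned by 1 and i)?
Yes. The quaternion -14 - 7i has j- and k-coefficients y = z = 0, so it lies in the complex subalgebra spanned by 1 and i.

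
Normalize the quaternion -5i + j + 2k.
-0.9129i + 0.1826j + 0.3651k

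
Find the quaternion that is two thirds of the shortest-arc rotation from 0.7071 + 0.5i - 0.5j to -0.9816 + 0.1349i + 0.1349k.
0.973 + 0.0912i - 0.1883j - 0.0971k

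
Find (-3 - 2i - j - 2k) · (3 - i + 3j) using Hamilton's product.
-8 + 3i - 10j - 13k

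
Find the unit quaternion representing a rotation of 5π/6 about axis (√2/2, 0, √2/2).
0.2588 + 0.683i + 0.683k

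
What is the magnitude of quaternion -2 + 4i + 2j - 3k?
√33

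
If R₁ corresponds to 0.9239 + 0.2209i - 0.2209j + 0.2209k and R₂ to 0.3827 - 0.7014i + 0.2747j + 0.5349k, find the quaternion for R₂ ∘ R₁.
0.451 - 0.3846i + 0.4424j + 0.673k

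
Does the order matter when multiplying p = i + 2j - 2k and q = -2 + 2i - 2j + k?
Yes: pq = 4 - 4i - 9j - 2k ≠ 4 + j + 10k = qp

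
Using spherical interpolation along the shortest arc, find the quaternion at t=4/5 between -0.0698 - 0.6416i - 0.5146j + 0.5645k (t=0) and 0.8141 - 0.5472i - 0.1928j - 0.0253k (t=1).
0.6957 - 0.6418i - 0.2992j + 0.1207k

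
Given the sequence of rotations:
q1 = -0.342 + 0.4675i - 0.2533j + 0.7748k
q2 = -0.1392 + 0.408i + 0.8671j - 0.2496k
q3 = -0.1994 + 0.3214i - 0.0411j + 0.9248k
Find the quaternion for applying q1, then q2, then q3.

q2 · q1 = 0.2699 + 0.404i - 0.6941j - 0.5312k
q3 · q2 · q1 = 0.2791 + 0.6699i + 0.6717j + 0.149k
0.2791 + 0.6699i + 0.6717j + 0.149k


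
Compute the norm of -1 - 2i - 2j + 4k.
5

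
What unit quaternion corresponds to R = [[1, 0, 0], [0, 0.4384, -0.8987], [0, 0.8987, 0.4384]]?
0.8481 + 0.5299i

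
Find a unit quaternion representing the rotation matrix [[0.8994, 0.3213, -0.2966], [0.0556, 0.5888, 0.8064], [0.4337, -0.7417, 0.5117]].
0.866 - 0.4469i - 0.2108j - 0.0767k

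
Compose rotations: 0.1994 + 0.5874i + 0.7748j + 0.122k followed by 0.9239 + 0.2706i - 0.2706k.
0.0583 + 0.8063i + 0.5239j + 0.2684k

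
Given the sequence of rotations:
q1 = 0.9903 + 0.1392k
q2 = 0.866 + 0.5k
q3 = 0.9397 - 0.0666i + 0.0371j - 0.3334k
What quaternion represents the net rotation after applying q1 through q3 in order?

q2 · q1 = 0.788 + 0.6157k
q3 · q2 · q1 = 0.9458 - 0.0296i + 0.0702j + 0.3159k
0.9458 - 0.0296i + 0.0702j + 0.3159k


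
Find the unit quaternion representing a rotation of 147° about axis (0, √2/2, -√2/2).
0.284 + 0.678j - 0.678k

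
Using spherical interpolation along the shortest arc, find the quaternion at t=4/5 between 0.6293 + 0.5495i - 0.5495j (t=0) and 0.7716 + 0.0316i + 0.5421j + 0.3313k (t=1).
0.8728 + 0.1799i + 0.3401j + 0.3003k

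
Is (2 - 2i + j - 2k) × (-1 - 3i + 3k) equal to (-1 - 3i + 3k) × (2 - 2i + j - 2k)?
No: pq = -2 - i + 11j + 11k ≠ -2 - 7i - 13j + 5k = qp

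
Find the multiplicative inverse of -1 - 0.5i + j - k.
-0.3077 + 0.1538i - 0.3077j + 0.3077k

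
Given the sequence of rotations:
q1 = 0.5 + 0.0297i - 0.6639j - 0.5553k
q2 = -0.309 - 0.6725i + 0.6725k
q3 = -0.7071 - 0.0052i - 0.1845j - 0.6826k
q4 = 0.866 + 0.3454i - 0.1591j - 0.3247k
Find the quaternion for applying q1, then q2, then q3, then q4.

q2 · q1 = 0.2389 + 0.101i - 0.1483j + 0.9543k
q3 · q2 · q1 = 0.4556 - 0.35i - 0.0032j - 0.8185k
q4 · q3 · q2 · q1 = 0.2492 - 0.0166i + 0.3211j - 0.9135k
0.2492 - 0.0166i + 0.3211j - 0.9135k


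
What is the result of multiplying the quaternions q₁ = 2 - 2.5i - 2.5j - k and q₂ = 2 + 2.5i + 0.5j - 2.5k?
9 + 6.75i - 12.75j - 2k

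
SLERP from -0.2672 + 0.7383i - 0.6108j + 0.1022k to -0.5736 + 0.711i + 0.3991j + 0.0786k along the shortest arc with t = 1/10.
-0.3219 + 0.7813i - 0.5242j + 0.1057k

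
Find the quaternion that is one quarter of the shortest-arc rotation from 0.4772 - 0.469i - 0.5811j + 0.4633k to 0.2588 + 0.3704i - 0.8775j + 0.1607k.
0.4633 - 0.2712i - 0.7299j + 0.4231k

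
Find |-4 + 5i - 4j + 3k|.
√66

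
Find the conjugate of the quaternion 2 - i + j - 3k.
2 + i - j + 3k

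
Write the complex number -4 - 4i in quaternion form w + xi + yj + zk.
-4 - 4i + 0j + 0k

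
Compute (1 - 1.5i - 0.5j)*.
1 + 1.5i + 0.5j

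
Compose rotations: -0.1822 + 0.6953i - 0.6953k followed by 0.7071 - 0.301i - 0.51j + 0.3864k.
0.3491 + 0.9011i + 0.1523j - 0.2074k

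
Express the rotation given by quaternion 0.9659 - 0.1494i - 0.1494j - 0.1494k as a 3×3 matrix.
[[0.9107, 0.3333, -0.244], [-0.244, 0.9107, 0.3333], [0.3333, -0.244, 0.9107]]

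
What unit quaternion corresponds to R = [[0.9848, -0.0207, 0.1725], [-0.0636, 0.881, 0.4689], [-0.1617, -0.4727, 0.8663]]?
0.9659 - 0.2437i + 0.0865j - 0.0111k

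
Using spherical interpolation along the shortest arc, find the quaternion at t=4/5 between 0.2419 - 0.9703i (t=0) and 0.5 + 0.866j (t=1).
0.5314 - 0.2794i + 0.7997j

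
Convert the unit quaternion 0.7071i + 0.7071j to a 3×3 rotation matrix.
[[0, 1, 0], [1, 0, 0], [0, 0, -1]]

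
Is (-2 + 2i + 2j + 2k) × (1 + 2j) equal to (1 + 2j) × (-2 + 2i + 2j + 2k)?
No: pq = -6 - 2i - 2j + 6k ≠ -6 + 6i - 2j - 2k = qp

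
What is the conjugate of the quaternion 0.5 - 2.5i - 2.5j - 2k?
0.5 + 2.5i + 2.5j + 2k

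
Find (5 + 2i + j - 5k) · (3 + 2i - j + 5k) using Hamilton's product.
37 + 16i - 22j + 6k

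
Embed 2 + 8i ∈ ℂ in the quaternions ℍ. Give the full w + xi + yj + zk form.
2 + 8i + 0j + 0k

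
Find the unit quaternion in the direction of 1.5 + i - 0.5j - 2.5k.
0.4804 + 0.3203i - 0.1601j - 0.8006k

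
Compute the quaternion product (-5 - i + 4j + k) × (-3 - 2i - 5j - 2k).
35 + 10i + 9j + 20k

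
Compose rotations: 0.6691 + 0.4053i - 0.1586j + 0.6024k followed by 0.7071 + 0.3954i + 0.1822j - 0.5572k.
0.6774 + 0.5725i - 0.4543j - 0.0834k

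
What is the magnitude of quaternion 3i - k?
√10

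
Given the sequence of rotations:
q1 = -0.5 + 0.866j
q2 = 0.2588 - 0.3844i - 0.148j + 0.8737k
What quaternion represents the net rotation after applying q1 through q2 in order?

q2 · q1 = -0.0012 - 0.5644i + 0.2981j - 0.7697k
-0.0012 - 0.5644i + 0.2981j - 0.7697k


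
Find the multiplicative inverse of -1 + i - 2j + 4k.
-0.0455 - 0.0455i + 0.0909j - 0.1818k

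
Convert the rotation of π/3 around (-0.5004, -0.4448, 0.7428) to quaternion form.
0.866 - 0.2502i - 0.2224j + 0.3714k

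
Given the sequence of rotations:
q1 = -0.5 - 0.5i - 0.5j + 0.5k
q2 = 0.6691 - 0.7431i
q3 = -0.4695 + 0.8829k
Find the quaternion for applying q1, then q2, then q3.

q2 · q1 = -0.7061 + 0.037i + 0.037j + 0.7061k
q3 · q2 · q1 = -0.2919 - 0.05i + 0.0153j - 0.9549k
-0.2919 - 0.05i + 0.0153j - 0.9549k


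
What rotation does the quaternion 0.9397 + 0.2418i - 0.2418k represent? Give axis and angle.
axis = (√2/2, 0, -√2/2), θ = 40°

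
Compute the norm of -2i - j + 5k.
√30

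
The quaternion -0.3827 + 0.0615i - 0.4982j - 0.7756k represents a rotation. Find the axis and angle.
axis = (0.0666, -0.5393, -0.8395), θ = 5π/4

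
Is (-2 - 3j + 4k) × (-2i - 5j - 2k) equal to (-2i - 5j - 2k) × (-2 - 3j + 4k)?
No: pq = -7 + 30i + 2j - 2k ≠ -7 - 22i + 18j + 10k = qp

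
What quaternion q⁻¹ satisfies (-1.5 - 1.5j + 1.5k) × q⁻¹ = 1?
-0.2222 + 0.2222j - 0.2222k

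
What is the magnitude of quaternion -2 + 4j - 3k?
√29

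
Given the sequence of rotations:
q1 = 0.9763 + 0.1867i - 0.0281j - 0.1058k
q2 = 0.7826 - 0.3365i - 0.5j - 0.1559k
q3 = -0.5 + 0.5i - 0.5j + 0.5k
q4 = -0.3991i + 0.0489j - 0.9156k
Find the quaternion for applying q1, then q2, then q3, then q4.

q2 · q1 = 0.7963 - 0.1339i - 0.5748j - 0.1322k
q3 · q2 · q1 = -0.5525 + 0.8186i - 0.1116j + 0.1099k
q4 · q3 · q2 · q1 = 0.4328 + 0.1237i - 0.7327j + 0.5104k
0.4328 + 0.1237i - 0.7327j + 0.5104k


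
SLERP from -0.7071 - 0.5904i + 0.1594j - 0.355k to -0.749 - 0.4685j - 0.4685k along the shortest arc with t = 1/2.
-0.8086 - 0.3279i - 0.1717j - 0.4573k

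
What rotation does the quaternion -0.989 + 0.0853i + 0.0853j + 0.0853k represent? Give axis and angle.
axis = (√3/3, √3/3, √3/3), θ = 343°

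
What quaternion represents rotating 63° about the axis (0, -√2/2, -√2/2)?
0.8526 - 0.3695j - 0.3695k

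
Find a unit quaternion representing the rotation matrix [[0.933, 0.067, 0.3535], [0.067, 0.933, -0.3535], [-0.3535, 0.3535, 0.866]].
0.9659 + 0.183i + 0.183j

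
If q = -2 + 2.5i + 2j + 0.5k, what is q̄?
-2 - 2.5i - 2j - 0.5k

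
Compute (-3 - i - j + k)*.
-3 + i + j - k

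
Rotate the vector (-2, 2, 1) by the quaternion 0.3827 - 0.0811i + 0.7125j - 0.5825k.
(2.688, 0.971, -0.911)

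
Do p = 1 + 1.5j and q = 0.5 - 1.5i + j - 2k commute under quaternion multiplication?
No: pq = -1 - 4.5i + 1.75j + 0.25k ≠ -1 + 1.5i + 1.75j - 4.25k = qp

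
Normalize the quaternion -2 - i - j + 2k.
-0.6325 - 0.3162i - 0.3162j + 0.6325k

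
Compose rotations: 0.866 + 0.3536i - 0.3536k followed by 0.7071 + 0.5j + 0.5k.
0.7891 + 0.0732i + 0.6098j + 0.0062k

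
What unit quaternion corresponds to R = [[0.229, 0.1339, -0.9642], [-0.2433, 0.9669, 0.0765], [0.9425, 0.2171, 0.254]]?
0.7826 + 0.0449i - 0.6091j - 0.1205k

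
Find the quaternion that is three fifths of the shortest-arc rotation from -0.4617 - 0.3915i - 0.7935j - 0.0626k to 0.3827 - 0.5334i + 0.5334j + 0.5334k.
-0.4887 + 0.1809i - 0.7537j - 0.4004k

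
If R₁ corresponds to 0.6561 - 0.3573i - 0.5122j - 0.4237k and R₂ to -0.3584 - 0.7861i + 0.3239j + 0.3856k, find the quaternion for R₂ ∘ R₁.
-0.1867 - 0.3274i - 0.0748j + 0.9232k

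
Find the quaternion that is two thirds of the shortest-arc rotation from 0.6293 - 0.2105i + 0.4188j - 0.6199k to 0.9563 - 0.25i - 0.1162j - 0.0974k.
0.916 - 0.2565i + 0.0726j - 0.2997k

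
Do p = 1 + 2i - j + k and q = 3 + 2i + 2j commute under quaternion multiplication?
No: pq = 1 + 6i + j + 9k ≠ 1 + 10i - 3j - 3k = qp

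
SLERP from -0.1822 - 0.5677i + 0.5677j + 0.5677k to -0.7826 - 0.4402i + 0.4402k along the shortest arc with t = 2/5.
-0.4684 - 0.5671i + 0.3706j + 0.5671k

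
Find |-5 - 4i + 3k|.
√50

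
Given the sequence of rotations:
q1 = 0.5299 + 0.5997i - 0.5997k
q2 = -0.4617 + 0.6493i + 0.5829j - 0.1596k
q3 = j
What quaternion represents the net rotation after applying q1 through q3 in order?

q2 · q1 = -0.7298 - 0.2824i + 0.6026j - 0.1573k
q3 · q2 · q1 = -0.6026 - 0.1573i - 0.7298j + 0.2824k
-0.6026 - 0.1573i - 0.7298j + 0.2824k


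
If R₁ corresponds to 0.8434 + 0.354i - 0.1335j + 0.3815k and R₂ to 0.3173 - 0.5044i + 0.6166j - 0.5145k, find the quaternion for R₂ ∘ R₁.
0.7248 - 0.1465i + 0.488j - 0.4638k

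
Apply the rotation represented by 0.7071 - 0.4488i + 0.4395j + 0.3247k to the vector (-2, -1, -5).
(-1.602, -5.116, 1.121)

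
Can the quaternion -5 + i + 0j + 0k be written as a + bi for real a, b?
Yes. The quaternion -5 + i has j- and k-coefficients y = z = 0, so it lies in the complex subalgebra spanned by 1 and i.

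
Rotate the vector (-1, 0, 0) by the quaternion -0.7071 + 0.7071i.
(-1, 0, 0)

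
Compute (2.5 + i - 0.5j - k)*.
2.5 - i + 0.5j + k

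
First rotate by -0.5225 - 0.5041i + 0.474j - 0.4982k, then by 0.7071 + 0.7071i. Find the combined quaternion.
-0.013 - 0.7259i + 0.6874j - 0.0171k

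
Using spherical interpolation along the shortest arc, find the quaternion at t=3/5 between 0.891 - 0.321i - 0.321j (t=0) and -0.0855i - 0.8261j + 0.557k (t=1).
0.4545 - 0.2256i - 0.7616j + 0.4031k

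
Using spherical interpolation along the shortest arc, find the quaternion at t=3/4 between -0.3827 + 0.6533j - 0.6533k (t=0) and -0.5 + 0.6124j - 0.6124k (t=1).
-0.4714 + 0.6236j - 0.6236k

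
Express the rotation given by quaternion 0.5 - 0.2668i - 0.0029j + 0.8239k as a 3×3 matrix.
[[-0.3576, -0.8224, -0.4425], [0.8254, -0.5, 0.262], [-0.4367, -0.2716, 0.8576]]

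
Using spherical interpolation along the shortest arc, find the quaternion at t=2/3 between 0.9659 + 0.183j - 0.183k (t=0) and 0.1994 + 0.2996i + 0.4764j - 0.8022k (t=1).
0.5437 + 0.2266i + 0.4348j - 0.6812k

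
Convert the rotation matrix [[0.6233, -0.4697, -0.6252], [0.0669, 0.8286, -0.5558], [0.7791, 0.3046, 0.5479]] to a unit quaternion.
0.866 + 0.2484i - 0.4054j + 0.1549k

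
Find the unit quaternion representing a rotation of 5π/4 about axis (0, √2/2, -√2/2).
-0.3827 + 0.6533j - 0.6533k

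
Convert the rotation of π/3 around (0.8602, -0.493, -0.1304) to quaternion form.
0.866 + 0.4301i - 0.2465j - 0.0652k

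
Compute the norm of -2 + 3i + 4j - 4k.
√45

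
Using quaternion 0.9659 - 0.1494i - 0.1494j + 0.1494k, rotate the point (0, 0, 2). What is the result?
(-0.667, 0.488, 1.821)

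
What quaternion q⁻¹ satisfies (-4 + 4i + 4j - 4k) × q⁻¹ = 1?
-0.0625 - 0.0625i - 0.0625j + 0.0625k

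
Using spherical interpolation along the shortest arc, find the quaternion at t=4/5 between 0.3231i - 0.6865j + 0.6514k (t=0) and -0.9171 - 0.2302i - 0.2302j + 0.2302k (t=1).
-0.8265 - 0.1198i - 0.3937j + 0.3842k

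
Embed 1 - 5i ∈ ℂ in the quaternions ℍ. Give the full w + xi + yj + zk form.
1 - 5i + 0j + 0k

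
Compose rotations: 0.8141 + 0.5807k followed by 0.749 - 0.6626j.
0.6098 - 0.3848i - 0.5394j + 0.4349k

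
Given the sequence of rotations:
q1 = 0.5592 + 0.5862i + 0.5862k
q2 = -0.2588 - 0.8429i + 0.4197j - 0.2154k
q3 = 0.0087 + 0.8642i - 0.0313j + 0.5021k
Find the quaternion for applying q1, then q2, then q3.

q2 · q1 = 0.4757 - 0.377i + 0.6025j - 0.5182k
q3 · q2 · q1 = 0.609 + 0.1215i + 0.2489j + 0.7432k
0.609 + 0.1215i + 0.2489j + 0.7432k


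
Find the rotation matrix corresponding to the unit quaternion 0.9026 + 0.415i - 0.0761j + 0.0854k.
[[0.9738, -0.2173, -0.0665], [0.091, 0.641, -0.7622], [0.2083, 0.7362, 0.644]]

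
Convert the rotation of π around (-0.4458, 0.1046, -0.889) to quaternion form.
-0.4458i + 0.1046j - 0.889k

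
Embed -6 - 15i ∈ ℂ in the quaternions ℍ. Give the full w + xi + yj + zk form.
-6 - 15i + 0j + 0k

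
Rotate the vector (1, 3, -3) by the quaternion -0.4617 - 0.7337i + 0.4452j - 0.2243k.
(-1.832, 1.654, 3.593)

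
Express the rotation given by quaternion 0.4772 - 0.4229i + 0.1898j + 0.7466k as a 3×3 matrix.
[[-0.1869, -0.8731, -0.4503], [0.552, -0.4725, 0.687], [-0.8126, -0.1202, 0.5703]]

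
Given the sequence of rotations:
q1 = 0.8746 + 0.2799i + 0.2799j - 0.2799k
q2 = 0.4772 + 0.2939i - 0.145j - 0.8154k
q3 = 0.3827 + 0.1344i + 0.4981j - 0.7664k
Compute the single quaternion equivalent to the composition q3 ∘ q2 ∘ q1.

q2 · q1 = 0.1475 + 0.6594i - 0.1392j - 0.7239k
q3 · q2 · q1 = -0.5176 - 0.1951i - 0.3879j - 0.7372k
-0.5176 - 0.1951i - 0.3879j - 0.7372k


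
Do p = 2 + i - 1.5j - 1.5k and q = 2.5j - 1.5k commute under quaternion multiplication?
No: pq = 1.5 + 6i + 6.5j - 0.5k ≠ 1.5 - 6i + 3.5j - 5.5k = qp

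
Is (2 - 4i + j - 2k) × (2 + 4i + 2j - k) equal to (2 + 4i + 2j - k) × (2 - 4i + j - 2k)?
No: pq = 16 + 3i - 6j - 18k ≠ 16 - 3i + 18j + 6k = qp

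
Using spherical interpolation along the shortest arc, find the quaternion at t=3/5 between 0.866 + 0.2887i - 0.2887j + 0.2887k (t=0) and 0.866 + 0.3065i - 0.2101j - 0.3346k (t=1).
0.9103 + 0.3146i - 0.2542j - 0.0875k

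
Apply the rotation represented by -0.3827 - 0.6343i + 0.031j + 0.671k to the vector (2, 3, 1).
(0.743, -3.665, 0.12)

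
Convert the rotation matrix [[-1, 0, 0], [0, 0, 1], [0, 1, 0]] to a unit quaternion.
0.7071j + 0.7071k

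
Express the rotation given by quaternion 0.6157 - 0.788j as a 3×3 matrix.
[[-0.2419, 0, -0.9703], [0, 1, 0], [0.9703, 0, -0.2419]]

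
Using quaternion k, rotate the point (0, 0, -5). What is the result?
(0, 0, -5)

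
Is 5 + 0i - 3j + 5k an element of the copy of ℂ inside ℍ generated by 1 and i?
No. The quaternion 5 - 3j + 5k has j-coefficient y = -3 and k-coefficient z = 5, not both zero, so it does not lie in the complex subalgebra spanned by 1 and i.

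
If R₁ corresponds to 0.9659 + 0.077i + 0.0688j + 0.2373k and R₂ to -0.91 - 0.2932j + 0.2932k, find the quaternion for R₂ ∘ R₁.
-0.9284 - 0.1598i - 0.3232j + 0.0898k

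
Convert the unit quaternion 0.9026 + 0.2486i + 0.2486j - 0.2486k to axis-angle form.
axis = (√3/3, √3/3, -√3/3), θ = 51°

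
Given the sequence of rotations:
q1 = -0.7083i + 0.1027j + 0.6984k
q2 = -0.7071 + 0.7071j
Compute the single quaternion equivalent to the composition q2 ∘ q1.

q2 · q1 = -0.0726 + 0.9947i - 0.0726j + 0.007k
-0.0726 + 0.9947i - 0.0726j + 0.007k


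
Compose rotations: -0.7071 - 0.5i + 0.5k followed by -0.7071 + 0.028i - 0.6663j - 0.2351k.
0.6315 + 0.0006i + 0.5747j - 0.5205k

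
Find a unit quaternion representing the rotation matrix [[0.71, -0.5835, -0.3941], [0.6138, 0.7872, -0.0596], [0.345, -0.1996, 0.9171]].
0.9239 - 0.0379i - 0.2j + 0.324k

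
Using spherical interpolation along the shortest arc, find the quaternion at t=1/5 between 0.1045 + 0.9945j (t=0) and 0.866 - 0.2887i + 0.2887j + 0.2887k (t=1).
0.3109 - 0.0731i + 0.9448j + 0.0731k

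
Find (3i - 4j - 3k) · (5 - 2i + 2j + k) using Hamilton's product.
17 + 17i - 17j - 17k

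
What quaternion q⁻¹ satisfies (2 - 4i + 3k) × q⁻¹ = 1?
0.069 + 0.1379i - 0.1034k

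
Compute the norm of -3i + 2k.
√13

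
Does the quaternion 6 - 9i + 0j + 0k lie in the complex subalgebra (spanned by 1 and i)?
Yes. The quaternion 6 - 9i has j- and k-coefficients y = z = 0, so it lies in the complex subalgebra spanned by 1 and i.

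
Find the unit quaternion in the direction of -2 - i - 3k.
-0.5345 - 0.2673i - 0.8018k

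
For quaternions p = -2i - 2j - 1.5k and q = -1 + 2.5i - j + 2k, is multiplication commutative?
No: pq = 6 - 3.5i + 2.25j + 8.5k ≠ 6 + 7.5i + 1.75j - 5.5k = qp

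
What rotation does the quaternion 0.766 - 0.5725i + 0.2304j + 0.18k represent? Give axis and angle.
axis = (-0.8906, 0.3584, 0.28), θ = 80°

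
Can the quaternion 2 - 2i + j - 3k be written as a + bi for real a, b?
No. The quaternion 2 - 2i + j - 3k has j-coefficient y = 1 and k-coefficient z = -3, not both zero, so it does not lie in the complex subalgebra spanned by 1 and i.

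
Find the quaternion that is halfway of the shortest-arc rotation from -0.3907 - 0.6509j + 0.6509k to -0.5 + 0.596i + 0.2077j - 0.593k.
0.0671 - 0.366i - 0.5273j + 0.7639k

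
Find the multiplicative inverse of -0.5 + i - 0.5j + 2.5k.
-0.0645 - 0.129i + 0.0645j - 0.3226k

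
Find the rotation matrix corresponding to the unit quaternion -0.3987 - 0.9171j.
[[-0.6821, 0, 0.7313], [0, 1, 0], [-0.7313, 0, -0.6821]]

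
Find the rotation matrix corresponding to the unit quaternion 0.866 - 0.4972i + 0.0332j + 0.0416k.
[[0.9943, -0.1051, 0.0161], [0.039, 0.5021, 0.8639], [-0.0989, -0.8584, 0.5034]]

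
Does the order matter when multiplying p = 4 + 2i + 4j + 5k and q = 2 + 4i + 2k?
Yes: pq = -10 + 28i + 24j + 2k ≠ -10 + 12i - 8j + 34k = qp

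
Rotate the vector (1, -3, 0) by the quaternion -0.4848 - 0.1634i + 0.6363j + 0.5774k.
(-1.532, -1.607, -2.251)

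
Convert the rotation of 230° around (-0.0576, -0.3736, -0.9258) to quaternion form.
-0.4226 - 0.0522i - 0.3386j - 0.8391k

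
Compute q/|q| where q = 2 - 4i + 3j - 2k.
0.3482 - 0.6963i + 0.5222j - 0.3482k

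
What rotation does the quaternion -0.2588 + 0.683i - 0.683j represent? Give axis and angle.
axis = (√2/2, -√2/2, 0), θ = 7π/6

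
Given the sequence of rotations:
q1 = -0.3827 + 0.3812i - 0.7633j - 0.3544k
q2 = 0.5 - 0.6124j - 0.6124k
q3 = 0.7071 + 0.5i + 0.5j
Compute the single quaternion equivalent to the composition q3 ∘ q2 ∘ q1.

q2 · q1 = -0.8758 - 0.0598i - 0.3807j + 0.2906k
q3 · q2 · q1 = -0.399 - 0.3349i - 0.8524j + 0.045k
-0.399 - 0.3349i - 0.8524j + 0.045k


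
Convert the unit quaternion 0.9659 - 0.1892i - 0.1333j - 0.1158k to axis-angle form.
axis = (-0.7311, -0.5151, -0.4475), θ = π/6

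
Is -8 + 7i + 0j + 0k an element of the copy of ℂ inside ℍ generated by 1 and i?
Yes. The quaternion -8 + 7i has j- and k-coefficients y = z = 0, so it lies in the complex subalgebra spanned by 1 and i.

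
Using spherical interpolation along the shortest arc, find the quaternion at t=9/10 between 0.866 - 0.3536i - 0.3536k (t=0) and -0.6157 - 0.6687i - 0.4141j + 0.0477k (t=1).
0.6994 + 0.5894i + 0.3938j - 0.0919k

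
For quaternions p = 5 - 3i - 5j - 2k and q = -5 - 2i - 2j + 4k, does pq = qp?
No: pq = -33 - 19i + 31j + 26k ≠ -33 + 29i - j + 34k = qp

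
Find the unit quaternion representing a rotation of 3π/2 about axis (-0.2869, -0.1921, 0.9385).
-0.7071 - 0.2029i - 0.1358j + 0.6636k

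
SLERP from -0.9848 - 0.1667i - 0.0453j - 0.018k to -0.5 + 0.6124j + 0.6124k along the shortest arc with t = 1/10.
-0.9854 - 0.1564i + 0.0329j + 0.0585k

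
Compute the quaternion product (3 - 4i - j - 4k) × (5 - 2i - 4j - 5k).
-17 - 37i - 29j - 21k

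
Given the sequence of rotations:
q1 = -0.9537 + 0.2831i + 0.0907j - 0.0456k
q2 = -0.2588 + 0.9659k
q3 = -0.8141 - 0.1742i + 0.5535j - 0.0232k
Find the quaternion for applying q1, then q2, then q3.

q2 · q1 = 0.2909 - 0.1609i + 0.25j - 0.9094k
q3 · q2 · q1 = -0.4243 - 0.4172i - 0.1972j + 0.7791k
-0.4243 - 0.4172i - 0.1972j + 0.7791k


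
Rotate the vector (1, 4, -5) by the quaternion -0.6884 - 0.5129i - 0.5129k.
(-4.981, 4.028, 0.981)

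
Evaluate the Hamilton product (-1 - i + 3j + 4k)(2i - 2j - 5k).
28 - 9i + 5j + k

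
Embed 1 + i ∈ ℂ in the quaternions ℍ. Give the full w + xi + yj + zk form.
1 + i + 0j + 0k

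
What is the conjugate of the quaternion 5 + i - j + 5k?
5 - i + j - 5k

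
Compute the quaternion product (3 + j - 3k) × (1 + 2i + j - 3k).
-7 + 6i - 2j - 14k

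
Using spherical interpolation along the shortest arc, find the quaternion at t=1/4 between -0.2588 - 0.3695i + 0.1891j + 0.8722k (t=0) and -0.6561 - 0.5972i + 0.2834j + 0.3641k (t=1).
-0.379 - 0.4492i + 0.2239j + 0.7775k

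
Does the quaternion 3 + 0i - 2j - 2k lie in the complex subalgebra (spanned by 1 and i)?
No. The quaternion 3 - 2j - 2k has j-coefficient y = -2 and k-coefficient z = -2, not both zero, so it does not lie in the complex subalgebra spanned by 1 and i.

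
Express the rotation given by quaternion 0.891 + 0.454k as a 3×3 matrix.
[[0.5878, -0.809, 0], [0.809, 0.5878, 0], [0, 0, 1]]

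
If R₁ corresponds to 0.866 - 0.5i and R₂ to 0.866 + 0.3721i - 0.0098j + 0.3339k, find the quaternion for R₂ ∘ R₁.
0.936 - 0.1108i - 0.1754j + 0.2843k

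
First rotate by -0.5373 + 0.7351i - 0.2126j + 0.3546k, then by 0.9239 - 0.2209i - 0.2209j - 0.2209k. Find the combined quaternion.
-0.3027 + 0.6726i - 0.1618j + 0.6557k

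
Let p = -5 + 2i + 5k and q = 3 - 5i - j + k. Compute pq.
-10 + 36i - 22j + 8k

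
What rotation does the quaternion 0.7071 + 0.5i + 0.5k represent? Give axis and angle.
axis = (√2/2, 0, √2/2), θ = π/2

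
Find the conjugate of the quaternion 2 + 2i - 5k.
2 - 2i + 5k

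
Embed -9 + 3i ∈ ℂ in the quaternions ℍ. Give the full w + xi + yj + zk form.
-9 + 3i + 0j + 0k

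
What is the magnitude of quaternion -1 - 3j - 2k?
√14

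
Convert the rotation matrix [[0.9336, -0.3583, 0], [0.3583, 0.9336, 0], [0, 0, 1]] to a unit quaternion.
0.9833 + 0.1822k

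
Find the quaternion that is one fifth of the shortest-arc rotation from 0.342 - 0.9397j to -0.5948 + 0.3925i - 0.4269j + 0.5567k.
0.1461 + 0.1085i - 0.9712j + 0.1539k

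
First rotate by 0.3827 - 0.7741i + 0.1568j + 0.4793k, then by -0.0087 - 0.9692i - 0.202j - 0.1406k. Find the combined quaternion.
-0.6545 - 0.439i + 0.4947j - 0.3663k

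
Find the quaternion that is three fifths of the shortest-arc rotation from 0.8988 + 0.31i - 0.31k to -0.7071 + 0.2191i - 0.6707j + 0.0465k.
0.8789 - 0.004i + 0.4449j - 0.1722k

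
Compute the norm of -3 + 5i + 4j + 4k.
√66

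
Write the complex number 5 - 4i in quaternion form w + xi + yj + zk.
5 - 4i + 0j + 0k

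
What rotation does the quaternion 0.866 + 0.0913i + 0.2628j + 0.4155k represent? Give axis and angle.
axis = (0.1826, 0.5256, 0.8309), θ = π/3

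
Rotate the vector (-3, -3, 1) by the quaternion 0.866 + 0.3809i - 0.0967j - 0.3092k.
(-4.159, -0.328, -1.263)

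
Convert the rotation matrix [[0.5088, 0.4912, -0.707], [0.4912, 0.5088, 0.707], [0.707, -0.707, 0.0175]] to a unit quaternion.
0.7133 - 0.4956i - 0.4956j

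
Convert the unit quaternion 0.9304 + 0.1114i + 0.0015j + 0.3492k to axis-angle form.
axis = (0.3039, 0.0041, 0.9527), θ = 43°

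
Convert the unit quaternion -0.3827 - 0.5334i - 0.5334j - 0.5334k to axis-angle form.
axis = (-√3/3, -√3/3, -√3/3), θ = 5π/4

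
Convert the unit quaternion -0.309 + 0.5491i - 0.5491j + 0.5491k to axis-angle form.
axis = (√3/3, -√3/3, √3/3), θ = 216°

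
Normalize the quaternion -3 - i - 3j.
-0.6882 - 0.2294i - 0.6882j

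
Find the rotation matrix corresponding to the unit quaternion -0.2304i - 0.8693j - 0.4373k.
[[-0.8938, 0.4006, 0.2015], [0.4006, 0.5114, 0.7603], [0.2015, 0.7603, -0.6175]]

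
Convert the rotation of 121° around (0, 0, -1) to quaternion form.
0.4924 - 0.8704k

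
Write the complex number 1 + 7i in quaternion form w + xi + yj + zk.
1 + 7i + 0j + 0k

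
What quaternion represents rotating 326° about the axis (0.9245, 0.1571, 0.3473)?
-0.9563 + 0.2703i + 0.0459j + 0.1015k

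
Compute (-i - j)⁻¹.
0.5i + 0.5j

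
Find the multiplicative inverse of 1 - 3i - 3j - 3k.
0.0357 + 0.1071i + 0.1071j + 0.1071k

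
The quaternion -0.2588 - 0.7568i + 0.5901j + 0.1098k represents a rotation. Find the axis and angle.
axis = (-0.7835, 0.6109, 0.1137), θ = 7π/6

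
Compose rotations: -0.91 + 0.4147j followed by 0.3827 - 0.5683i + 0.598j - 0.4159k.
-0.5962 + 0.6896i - 0.3855j + 0.1428k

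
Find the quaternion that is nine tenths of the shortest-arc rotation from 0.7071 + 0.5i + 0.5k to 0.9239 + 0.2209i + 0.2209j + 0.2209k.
0.9122 + 0.2526i + 0.2005j + 0.2526k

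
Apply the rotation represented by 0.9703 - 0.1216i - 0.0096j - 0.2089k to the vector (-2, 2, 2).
(-0.945, 3.052, 1.338)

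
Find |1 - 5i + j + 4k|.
√43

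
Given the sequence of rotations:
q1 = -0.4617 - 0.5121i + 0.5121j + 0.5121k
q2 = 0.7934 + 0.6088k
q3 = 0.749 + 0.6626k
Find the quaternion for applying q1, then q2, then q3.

q2 · q1 = -0.6781 - 0.7181i + 0.0945j + 0.1252k
q3 · q2 · q1 = -0.5909 - 0.6005i - 0.405j - 0.3555k
-0.5909 - 0.6005i - 0.405j - 0.3555k


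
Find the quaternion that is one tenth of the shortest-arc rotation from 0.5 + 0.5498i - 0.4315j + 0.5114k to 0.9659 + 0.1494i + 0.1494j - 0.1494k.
0.5909 + 0.5358i - 0.3872j + 0.4624k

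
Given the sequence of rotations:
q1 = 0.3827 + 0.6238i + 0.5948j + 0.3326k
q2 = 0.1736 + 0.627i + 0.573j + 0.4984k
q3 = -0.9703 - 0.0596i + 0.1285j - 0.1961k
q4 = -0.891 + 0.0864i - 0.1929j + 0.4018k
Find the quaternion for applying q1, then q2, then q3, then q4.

q2 · q1 = -0.8313 + 0.2424i + 0.4249j + 0.264k
q3 · q2 · q1 = 0.8182 - 0.0684i - 0.5509j - 0.1496k
q4 · q3 · q2 · q1 = -0.7693 + 0.3818i + 0.3185j + 0.4013k
-0.7693 + 0.3818i + 0.3185j + 0.4013k


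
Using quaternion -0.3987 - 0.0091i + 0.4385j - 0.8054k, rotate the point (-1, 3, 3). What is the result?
(-2.274, -3.668, -0.616)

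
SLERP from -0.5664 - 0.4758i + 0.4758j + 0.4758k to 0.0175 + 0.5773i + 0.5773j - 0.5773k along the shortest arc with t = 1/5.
-0.5099 - 0.5772i + 0.2717j + 0.5772k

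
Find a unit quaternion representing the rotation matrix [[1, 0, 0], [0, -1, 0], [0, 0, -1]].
i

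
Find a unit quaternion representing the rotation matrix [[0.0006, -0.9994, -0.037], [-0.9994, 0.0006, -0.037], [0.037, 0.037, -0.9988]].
-0.0262 - 0.7069i + 0.7069j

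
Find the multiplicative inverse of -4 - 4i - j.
-0.1212 + 0.1212i + 0.0303j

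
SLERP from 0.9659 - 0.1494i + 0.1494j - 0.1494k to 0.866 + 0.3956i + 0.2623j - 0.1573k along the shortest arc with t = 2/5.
0.9635 + 0.0729i + 0.2028j - 0.1588k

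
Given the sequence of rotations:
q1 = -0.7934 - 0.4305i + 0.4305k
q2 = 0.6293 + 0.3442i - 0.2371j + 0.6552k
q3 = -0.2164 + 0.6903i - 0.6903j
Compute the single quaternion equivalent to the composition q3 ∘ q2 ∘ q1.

q2 · q1 = -0.6332 - 0.6461i - 0.2421j - 0.351k
q3 · q2 · q1 = 0.4159 - 0.055i + 0.7318j - 0.5372k
0.4159 - 0.055i + 0.7318j - 0.5372k


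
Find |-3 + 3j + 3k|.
√27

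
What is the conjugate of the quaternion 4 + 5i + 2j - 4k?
4 - 5i - 2j + 4k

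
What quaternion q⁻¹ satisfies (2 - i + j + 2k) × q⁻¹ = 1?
0.2 + 0.1i - 0.1j - 0.2k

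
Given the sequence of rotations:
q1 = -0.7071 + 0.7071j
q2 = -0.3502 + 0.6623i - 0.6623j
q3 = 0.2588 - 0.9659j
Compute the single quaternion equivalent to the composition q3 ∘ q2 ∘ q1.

q2 · q1 = 0.7159 - 0.4683i + 0.2207j + 0.4683k
q3 · q2 · q1 = 0.3984 - 0.5735i - 0.6344j - 0.3311k
0.3984 - 0.5735i - 0.6344j - 0.3311k


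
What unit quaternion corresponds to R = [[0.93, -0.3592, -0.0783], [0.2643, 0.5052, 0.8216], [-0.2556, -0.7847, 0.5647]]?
0.866 - 0.4637i + 0.0512j + 0.18k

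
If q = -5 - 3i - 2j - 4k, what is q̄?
-5 + 3i + 2j + 4k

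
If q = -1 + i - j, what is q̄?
-1 - i + j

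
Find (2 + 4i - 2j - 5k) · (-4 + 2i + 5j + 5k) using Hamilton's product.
19 + 3i - 12j + 54k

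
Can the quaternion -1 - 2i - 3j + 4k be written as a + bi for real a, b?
No. The quaternion -1 - 2i - 3j + 4k has j-coefficient y = -3 and k-coefficient z = 4, not both zero, so it does not lie in the complex subalgebra spanned by 1 and i.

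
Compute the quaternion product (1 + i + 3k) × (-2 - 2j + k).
-5 + 4i - 3j - 7k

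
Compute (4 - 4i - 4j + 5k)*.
4 + 4i + 4j - 5k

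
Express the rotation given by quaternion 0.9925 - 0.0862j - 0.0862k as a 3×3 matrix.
[[0.9703, 0.1711, -0.1711], [-0.1711, 0.9851, 0.0149], [0.1711, 0.0149, 0.9851]]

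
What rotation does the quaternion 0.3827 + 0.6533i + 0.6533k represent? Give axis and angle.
axis = (√2/2, 0, √2/2), θ = 3π/4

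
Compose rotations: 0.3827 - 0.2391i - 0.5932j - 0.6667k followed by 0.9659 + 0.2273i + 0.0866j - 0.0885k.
0.4164 - 0.2542i - 0.3671j - 0.792k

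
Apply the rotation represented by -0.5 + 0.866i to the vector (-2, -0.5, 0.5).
(-2, 0.683, 0.183)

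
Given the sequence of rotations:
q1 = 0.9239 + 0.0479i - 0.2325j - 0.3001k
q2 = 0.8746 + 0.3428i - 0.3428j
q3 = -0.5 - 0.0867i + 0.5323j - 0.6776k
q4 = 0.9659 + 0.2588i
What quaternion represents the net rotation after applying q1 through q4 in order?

q2 · q1 = 0.7119 + 0.4615i - 0.4172j - 0.3257k
q3 · q2 · q1 = -0.3146 - 0.7485i + 0.2466j - 0.529k
q4 · q3 · q2 · q1 = -0.1102 - 0.8044i + 0.3751j - 0.4471k
-0.1102 - 0.8044i + 0.3751j - 0.4471k


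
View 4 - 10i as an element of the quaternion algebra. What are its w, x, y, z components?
4 - 10i + 0j + 0k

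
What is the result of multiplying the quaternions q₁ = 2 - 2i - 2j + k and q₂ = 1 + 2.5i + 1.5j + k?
9 - 0.5i + 5.5j + 5k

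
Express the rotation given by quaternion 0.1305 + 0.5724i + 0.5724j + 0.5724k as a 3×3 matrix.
[[-0.3106, 0.5059, 0.8047], [0.8047, -0.3106, 0.5059], [0.5059, 0.8047, -0.3106]]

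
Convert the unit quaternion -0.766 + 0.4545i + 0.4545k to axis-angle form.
axis = (√2/2, 0, √2/2), θ = 280°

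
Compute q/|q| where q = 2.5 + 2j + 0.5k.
0.7715 + 0.6172j + 0.1543k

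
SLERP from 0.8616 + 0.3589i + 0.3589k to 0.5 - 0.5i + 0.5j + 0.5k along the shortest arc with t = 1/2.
0.8049 - 0.0834i + 0.2956j + 0.5077k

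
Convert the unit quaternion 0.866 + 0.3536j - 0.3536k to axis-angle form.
axis = (0, √2/2, -√2/2), θ = π/3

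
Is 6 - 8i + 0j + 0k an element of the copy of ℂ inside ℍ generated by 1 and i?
Yes. The quaternion 6 - 8i has j- and k-coefficients y = z = 0, so it lies in the complex subalgebra spanned by 1 and i.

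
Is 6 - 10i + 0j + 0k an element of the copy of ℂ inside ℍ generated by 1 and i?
Yes. The quaternion 6 - 10i has j- and k-coefficients y = z = 0, so it lies in the complex subalgebra spanned by 1 and i.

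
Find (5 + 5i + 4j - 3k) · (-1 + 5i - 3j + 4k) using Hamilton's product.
-6 + 27i - 54j - 12k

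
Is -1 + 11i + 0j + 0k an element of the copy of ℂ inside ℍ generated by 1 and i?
Yes. The quaternion -1 + 11i has j- and k-coefficients y = z = 0, so it lies in the complex subalgebra spanned by 1 and i.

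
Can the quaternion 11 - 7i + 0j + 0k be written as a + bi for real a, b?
Yes. The quaternion 11 - 7i has j- and k-coefficients y = z = 0, so it lies in the complex subalgebra spanned by 1 and i.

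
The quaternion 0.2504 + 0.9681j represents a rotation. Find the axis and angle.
axis = (0, 1, 0), θ = 151°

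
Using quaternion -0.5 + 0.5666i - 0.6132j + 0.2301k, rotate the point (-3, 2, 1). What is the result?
(-0.482, 3.563, -1.034)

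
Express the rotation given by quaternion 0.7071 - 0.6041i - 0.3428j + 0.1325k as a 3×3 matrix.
[[0.7299, 0.2268, -0.6449], [0.6016, 0.235, 0.7635], [0.3247, -0.9452, 0.0351]]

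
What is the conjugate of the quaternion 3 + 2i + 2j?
3 - 2i - 2j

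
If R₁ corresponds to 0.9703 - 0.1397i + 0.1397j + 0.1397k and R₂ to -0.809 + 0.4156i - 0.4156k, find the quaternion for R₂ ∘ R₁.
-0.6689 + 0.5743i - 0.113j - 0.4582k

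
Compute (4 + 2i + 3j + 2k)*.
4 - 2i - 3j - 2k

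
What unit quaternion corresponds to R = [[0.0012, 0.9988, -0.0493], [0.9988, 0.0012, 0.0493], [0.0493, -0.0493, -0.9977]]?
-0.0349 + 0.7067i + 0.7067j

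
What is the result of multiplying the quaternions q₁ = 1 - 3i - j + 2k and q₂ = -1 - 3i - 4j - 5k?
-4 + 13i - 24j + 2k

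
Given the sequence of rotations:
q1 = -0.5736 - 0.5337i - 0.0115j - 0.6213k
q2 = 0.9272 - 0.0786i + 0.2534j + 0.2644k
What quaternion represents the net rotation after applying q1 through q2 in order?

q2 · q1 = -0.4066 - 0.6042i - 0.346j - 0.5916k
-0.4066 - 0.6042i - 0.346j - 0.5916k


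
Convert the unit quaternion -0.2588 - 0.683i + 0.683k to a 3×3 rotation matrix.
[[0.067, 0.3535, -0.933], [-0.3535, -0.866, -0.3535], [-0.933, 0.3535, 0.067]]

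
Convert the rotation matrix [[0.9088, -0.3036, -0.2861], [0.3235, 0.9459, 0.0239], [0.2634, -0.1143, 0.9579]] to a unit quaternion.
0.9763 - 0.0354i - 0.1407j + 0.1606k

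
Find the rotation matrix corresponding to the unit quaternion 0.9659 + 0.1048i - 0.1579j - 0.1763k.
[[0.888, 0.3075, -0.342], [-0.3737, 0.9159, -0.1468], [0.2681, 0.2581, 0.9282]]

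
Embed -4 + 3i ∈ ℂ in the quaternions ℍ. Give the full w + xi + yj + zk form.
-4 + 3i + 0j + 0k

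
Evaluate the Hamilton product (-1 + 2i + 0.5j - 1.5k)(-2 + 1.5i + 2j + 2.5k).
1.75 - 1.25i - 10.25j + 3.75k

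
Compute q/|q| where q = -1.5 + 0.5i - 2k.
-0.5883 + 0.1961i - 0.7845k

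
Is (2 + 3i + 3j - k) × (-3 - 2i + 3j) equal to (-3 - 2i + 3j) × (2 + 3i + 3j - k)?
No: pq = -9 - 10i - j + 18k ≠ -9 - 16i - 5j - 12k = qp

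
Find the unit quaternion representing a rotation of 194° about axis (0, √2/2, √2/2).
-0.1219 + 0.7018j + 0.7018k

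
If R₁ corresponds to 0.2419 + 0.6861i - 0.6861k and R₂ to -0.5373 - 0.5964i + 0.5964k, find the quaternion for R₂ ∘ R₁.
0.6884 - 0.5129i + 0.5129k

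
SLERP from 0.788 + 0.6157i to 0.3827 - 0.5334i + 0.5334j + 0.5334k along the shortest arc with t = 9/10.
-0.2553 + 0.6196i - 0.5249j - 0.5249k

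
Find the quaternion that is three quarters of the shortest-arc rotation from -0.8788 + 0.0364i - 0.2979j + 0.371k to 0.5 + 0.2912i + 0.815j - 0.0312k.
-0.6391 - 0.2196i - 0.7259j + 0.1279k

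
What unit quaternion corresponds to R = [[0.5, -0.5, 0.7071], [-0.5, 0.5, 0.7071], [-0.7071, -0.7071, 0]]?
0.7071 - 0.5i + 0.5j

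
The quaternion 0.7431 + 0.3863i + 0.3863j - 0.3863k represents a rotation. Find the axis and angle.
axis = (√3/3, √3/3, -√3/3), θ = 84°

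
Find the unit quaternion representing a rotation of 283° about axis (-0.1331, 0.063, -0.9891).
-0.7826 - 0.0829i + 0.0392j - 0.6157k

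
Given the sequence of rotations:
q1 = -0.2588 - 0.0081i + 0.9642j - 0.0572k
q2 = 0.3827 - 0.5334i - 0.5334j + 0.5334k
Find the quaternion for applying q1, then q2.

q2 · q1 = 0.4415 - 0.3488i + 0.4722j - 0.6786k
0.4415 - 0.3488i + 0.4722j - 0.6786k


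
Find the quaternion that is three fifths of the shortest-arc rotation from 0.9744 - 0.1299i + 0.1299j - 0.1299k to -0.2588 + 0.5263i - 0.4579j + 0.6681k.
0.6407 - 0.4224i + 0.3756j - 0.5196k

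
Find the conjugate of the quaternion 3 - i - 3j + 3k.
3 + i + 3j - 3k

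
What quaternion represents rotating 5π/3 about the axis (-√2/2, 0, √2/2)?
-0.866 - 0.3536i + 0.3536k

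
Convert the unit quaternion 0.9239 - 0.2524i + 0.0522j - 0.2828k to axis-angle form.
axis = (-0.6596, 0.1364, -0.7391), θ = π/4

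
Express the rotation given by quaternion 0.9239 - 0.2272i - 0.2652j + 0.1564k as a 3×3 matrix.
[[0.8104, -0.1685, -0.5611], [0.4095, 0.8478, 0.3369], [0.419, -0.5028, 0.7561]]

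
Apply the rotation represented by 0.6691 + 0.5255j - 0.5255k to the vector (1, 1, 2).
(2.005, -1.36, -0.36)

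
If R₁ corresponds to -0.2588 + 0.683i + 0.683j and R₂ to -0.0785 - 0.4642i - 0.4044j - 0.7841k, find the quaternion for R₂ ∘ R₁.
0.6136 + 0.6021i - 0.4845j + 0.1621k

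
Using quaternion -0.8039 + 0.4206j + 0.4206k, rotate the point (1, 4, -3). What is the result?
(5.026, 0.847, 0.153)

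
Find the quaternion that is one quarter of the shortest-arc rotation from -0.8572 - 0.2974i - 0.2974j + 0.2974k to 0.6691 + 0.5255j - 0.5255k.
-0.8275 - 0.2269i - 0.3632j + 0.3632k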